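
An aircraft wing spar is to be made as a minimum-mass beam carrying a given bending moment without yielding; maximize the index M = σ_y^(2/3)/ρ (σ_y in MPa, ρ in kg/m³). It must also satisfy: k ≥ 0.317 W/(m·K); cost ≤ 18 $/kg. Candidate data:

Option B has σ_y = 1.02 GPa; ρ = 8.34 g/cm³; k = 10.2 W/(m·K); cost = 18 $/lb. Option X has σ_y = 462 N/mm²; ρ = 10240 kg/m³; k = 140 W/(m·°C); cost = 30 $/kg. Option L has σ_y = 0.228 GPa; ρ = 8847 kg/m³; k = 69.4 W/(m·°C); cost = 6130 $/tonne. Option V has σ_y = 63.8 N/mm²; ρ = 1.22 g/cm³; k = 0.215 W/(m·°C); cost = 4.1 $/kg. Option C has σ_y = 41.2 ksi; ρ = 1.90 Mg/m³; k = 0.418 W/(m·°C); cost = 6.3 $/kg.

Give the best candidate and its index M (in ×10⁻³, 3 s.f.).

option C, M = 22.7×10⁻³

Screen on constraints: k ≥ 0.317 W/(m·K); cost ≤ 18 $/kg. Survivors: option L, option C.
Convert each candidate to consistent units, then evaluate M:
  option L: σ_y = 228.0 MPa, ρ = 8847 kg/m³
  option C: σ_y = 284.1 MPa, ρ = 1900 kg/m³
  option C: M = 22.7×10⁻³
  option L: M = 4.22×10⁻³
Option C ranks first.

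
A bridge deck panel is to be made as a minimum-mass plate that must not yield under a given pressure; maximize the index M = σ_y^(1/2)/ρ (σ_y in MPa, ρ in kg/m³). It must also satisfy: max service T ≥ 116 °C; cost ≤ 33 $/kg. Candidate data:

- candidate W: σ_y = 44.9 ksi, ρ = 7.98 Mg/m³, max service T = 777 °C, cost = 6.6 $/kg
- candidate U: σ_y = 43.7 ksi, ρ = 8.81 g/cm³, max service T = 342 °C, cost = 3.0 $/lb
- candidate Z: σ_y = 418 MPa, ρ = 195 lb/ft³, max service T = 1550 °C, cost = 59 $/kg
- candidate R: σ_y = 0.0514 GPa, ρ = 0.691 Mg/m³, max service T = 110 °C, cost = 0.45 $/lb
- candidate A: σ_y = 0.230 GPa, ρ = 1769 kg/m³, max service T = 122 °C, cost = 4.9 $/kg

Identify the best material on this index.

candidate A

Screen on constraints: max service T ≥ 116 °C; cost ≤ 33 $/kg. Survivors: candidate W, candidate U, candidate A.
Normalizing units and computing the index:
  candidate W: σ_y = 309.6 MPa, ρ = 7980 kg/m³
  candidate U: σ_y = 301.3 MPa, ρ = 8810 kg/m³
  candidate A: σ_y = 230.0 MPa, ρ = 1769 kg/m³
  candidate A: M = 8.57×10⁻³
  candidate W: M = 2.20×10⁻³
  candidate U: M = 1.97×10⁻³
Candidate A has the largest M.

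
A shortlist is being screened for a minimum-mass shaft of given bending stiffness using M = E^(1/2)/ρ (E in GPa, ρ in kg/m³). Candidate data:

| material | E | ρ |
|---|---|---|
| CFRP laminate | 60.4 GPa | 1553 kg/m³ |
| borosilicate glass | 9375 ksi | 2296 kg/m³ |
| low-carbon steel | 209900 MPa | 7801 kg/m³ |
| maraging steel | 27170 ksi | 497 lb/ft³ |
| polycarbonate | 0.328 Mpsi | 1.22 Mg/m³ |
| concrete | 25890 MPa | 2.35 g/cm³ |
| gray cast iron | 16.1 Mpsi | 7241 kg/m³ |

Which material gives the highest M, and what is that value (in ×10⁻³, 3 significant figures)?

CFRP laminate, M = 5.00×10⁻³

After converting to SI:
  CFRP laminate: E = 60.40 GPa, ρ = 1553 kg/m³
  borosilicate glass: E = 64.64 GPa, ρ = 2296 kg/m³
  low-carbon steel: E = 209.9 GPa, ρ = 7801 kg/m³
  maraging steel: E = 187.3 GPa, ρ = 7961 kg/m³
  polycarbonate: E = 2.261 GPa, ρ = 1220 kg/m³
  concrete: E = 25.89 GPa, ρ = 2350 kg/m³
  gray cast iron: E = 111.0 GPa, ρ = 7241 kg/m³
  CFRP laminate: M = 5.00×10⁻³
  borosilicate glass: M = 3.50×10⁻³
  concrete: M = 2.17×10⁻³
  low-carbon steel: M = 1.86×10⁻³
  maraging steel: M = 1.72×10⁻³
  gray cast iron: M = 1.46×10⁻³
  polycarbonate: M = 1.23×10⁻³
CFRP laminate ranks first.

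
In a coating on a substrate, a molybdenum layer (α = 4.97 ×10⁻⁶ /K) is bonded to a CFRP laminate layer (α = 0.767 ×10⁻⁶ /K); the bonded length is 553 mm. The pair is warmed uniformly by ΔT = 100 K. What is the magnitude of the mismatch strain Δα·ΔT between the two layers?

4.20×10⁻⁴

Δα = |4.97 − 0.767|×10⁻⁶/K = 4.20×10⁻⁶/K.
Mismatch strain = Δα·ΔT = 4.20×10⁻⁶ × 100.0 = 4.20×10⁻⁴.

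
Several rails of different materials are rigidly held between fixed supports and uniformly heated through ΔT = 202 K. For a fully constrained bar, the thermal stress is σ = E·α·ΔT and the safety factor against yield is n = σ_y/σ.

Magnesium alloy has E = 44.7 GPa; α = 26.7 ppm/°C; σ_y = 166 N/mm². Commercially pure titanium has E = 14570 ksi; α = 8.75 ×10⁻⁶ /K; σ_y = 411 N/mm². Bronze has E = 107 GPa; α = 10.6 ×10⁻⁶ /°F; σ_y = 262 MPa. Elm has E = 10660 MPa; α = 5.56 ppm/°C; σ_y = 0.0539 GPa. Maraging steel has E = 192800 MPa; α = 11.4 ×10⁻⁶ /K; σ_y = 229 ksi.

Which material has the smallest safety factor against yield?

In consistent units (E in GPa, α in ×10⁻⁶/K, σ_y in MPa):
  magnesium alloy: E = 44.70, α = 26.7, σ_y = 166.0 → σ = 241 MPa, n = 0.689
  commercially pure titanium: E = 100.5, α = 8.75, σ_y = 411.0 → σ = 178 MPa, n = 2.31
  bronze: E = 107.0, α = 19.1, σ_y = 262.0 → σ = 412 MPa, n = 0.635
  elm: E = 10.66, α = 5.56, σ_y = 53.90 → σ = 12.0 MPa, n = 4.50
  maraging steel: E = 192.8, α = 11.4, σ_y = 1579 → σ = 444 MPa, n = 3.56
Smallest n: bronze with n = 0.635.

bronze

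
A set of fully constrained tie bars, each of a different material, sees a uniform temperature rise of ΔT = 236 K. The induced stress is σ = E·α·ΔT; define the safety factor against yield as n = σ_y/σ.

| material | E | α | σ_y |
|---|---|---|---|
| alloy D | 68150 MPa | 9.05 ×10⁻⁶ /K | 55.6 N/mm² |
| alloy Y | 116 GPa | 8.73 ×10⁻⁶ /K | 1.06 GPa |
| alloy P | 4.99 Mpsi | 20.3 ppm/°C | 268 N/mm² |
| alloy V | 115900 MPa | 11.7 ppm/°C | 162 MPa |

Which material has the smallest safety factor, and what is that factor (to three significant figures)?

Per material, after unit conversion:
  alloy D: E = 68.15, α = 9.05, σ_y = 55.60 → σ = 146 MPa, n = 0.382
  alloy Y: E = 116.0, α = 8.73, σ_y = 1060 → σ = 239 MPa, n = 4.44
  alloy P: E = 34.40, α = 20.3, σ_y = 268.0 → σ = 165 MPa, n = 1.63
  alloy V: E = 115.9, α = 11.7, σ_y = 162.0 → σ = 320 MPa, n = 0.506
Smallest n: alloy D with n = 0.382.

alloy D, n = 0.382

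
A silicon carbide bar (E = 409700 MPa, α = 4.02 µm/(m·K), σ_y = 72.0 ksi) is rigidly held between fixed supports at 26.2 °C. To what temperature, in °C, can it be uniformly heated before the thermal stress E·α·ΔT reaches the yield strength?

E = 409700 MPa = 409.7 GPa.
σ_y = 72.0 ksi = 496.4 MPa.
E·α·ΔT = 496.4 MPa ⇒ ΔT = 496.4 / (409.7×10³ × 4.02×10⁻⁶) = 301.4 K.
T = 26.2 + 301.4 = 327.6 °C.

328 °C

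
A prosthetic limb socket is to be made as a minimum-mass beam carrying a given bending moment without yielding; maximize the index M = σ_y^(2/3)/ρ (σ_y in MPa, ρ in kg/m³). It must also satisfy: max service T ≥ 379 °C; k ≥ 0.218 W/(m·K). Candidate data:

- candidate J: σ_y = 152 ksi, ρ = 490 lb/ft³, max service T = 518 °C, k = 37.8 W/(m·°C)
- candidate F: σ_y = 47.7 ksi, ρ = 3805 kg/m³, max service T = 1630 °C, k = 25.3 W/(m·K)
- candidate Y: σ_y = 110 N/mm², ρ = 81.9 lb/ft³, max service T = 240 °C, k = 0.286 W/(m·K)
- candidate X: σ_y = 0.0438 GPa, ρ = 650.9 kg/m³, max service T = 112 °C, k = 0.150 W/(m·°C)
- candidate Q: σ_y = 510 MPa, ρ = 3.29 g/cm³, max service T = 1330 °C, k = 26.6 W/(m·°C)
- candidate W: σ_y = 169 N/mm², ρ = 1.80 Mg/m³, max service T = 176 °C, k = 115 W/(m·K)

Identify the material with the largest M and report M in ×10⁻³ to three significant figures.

candidate Q, M = 19.4×10⁻³

Screen on constraints: max service T ≥ 379 °C; k ≥ 0.218 W/(m·K). Survivors: candidate J, candidate F, candidate Q.
After converting to SI:
  candidate J: σ_y = 1048 MPa, ρ = 7849 kg/m³
  candidate F: σ_y = 328.9 MPa, ρ = 3805 kg/m³
  candidate Q: σ_y = 510.0 MPa, ρ = 3290 kg/m³
  candidate Q: M = 19.4×10⁻³
  candidate J: M = 13.1×10⁻³
  candidate F: M = 12.5×10⁻³
Highest index: candidate Q.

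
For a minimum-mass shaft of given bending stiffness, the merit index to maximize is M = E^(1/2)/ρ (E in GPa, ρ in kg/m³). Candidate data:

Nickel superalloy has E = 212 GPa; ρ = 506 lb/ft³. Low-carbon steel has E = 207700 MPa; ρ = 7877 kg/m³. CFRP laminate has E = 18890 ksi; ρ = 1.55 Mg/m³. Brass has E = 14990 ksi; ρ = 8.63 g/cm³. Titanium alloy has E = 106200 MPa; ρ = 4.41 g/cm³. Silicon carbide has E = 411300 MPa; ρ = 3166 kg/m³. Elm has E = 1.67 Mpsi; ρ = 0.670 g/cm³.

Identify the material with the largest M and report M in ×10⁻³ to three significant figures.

Putting every candidate on a common basis:
  nickel superalloy: E = 212.0 GPa, ρ = 8105 kg/m³
  low-carbon steel: E = 207.7 GPa, ρ = 7877 kg/m³
  CFRP laminate: E = 130.2 GPa, ρ = 1550 kg/m³
  brass: E = 103.4 GPa, ρ = 8630 kg/m³
  titanium alloy: E = 106.2 GPa, ρ = 4410 kg/m³
  silicon carbide: E = 411.3 GPa, ρ = 3166 kg/m³
  elm: E = 11.51 GPa, ρ = 670.0 kg/m³
  CFRP laminate: M = 7.36×10⁻³
  silicon carbide: M = 6.41×10⁻³
  elm: M = 5.06×10⁻³
  titanium alloy: M = 2.34×10⁻³
  low-carbon steel: M = 1.83×10⁻³
  nickel superalloy: M = 1.80×10⁻³
  brass: M = 1.18×10⁻³
The maximum is for CFRP laminate.

CFRP laminate, M = 7.36×10⁻³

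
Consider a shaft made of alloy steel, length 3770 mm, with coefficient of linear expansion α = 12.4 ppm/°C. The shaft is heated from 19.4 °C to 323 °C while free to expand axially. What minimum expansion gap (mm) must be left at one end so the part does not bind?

ΔT = 323 − 19.4 = 303.6 K.
ΔL = α·L₀·ΔT = 12.4×10⁻⁶ × 3770 mm × 303.6 K = 14.2 mm.

14.2 mm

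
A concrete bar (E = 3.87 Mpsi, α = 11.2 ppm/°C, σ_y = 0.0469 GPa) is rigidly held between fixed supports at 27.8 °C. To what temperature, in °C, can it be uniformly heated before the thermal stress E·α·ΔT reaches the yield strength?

185 °C

E = 3.87 Mpsi = 26.68 GPa.
σ_y = 0.0469 GPa = 46.90 MPa.
E·α·ΔT = 46.90 MPa ⇒ ΔT = 46.90 / (26.68×10³ × 11.2×10⁻⁶) = 156.9 K.
T = 27.8 + 156.9 = 184.7 °C.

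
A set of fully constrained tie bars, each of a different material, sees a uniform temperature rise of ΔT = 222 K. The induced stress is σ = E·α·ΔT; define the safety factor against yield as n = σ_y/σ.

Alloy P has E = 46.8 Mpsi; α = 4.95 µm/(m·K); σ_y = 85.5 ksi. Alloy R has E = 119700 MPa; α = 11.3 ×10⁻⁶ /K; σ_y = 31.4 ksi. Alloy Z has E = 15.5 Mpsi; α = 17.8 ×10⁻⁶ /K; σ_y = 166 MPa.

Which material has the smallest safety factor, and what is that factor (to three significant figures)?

alloy Z, n = 0.393

With everything in SI (GPa, ×10⁻⁶/K, MPa):
  alloy P: E = 322.7, α = 4.95, σ_y = 589.5 → σ = 355 MPa, n = 1.66
  alloy R: E = 119.7, α = 11.3, σ_y = 216.5 → σ = 300 MPa, n = 0.721
  alloy Z: E = 106.9, α = 17.8, σ_y = 166.0 → σ = 422 MPa, n = 0.393
Alloy Z has the lowest safety factor, n = 0.393.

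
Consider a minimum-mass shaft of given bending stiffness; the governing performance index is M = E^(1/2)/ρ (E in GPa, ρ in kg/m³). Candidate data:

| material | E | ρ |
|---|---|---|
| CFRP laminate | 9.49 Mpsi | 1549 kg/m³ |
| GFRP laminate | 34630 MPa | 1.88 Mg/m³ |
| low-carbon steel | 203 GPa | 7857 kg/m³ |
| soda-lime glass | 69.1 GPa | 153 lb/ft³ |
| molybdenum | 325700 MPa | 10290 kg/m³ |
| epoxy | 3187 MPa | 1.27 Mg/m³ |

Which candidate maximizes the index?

After converting to SI:
  CFRP laminate: E = 65.43 GPa, ρ = 1549 kg/m³
  GFRP laminate: E = 34.63 GPa, ρ = 1880 kg/m³
  low-carbon steel: E = 203.0 GPa, ρ = 7857 kg/m³
  soda-lime glass: E = 69.10 GPa, ρ = 2451 kg/m³
  molybdenum: E = 325.7 GPa, ρ = 10290 kg/m³
  epoxy: E = 3.187 GPa, ρ = 1270 kg/m³
  CFRP laminate: M = 5.22×10⁻³
  soda-lime glass: M = 3.39×10⁻³
  GFRP laminate: M = 3.13×10⁻³
  low-carbon steel: M = 1.81×10⁻³
  molybdenum: M = 1.75×10⁻³
  epoxy: M = 1.41×10⁻³
The maximum is for CFRP laminate.

CFRP laminate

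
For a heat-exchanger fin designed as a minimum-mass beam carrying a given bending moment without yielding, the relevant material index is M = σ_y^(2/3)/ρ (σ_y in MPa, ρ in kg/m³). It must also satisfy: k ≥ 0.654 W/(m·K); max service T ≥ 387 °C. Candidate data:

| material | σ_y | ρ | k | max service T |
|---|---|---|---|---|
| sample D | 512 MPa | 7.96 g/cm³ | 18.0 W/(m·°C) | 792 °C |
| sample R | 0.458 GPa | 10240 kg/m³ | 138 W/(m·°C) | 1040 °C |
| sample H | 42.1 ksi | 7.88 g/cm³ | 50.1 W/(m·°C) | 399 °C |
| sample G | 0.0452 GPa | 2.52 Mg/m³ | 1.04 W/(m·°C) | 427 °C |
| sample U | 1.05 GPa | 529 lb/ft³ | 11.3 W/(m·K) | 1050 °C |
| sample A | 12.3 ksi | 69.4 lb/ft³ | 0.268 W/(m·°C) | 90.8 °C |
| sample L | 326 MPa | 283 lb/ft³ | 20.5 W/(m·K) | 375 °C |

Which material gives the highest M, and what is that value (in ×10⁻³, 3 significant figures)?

sample U, M = 12.2×10⁻³

Screen on constraints: k ≥ 0.654 W/(m·K); max service T ≥ 387 °C. Survivors: sample D, sample R, sample H, sample G, sample U.
After converting to SI:
  sample D: σ_y = 512.0 MPa, ρ = 7960 kg/m³
  sample R: σ_y = 458.0 MPa, ρ = 10240 kg/m³
  sample H: σ_y = 290.3 MPa, ρ = 7880 kg/m³
  sample G: σ_y = 45.20 MPa, ρ = 2520 kg/m³
  sample U: σ_y = 1050 MPa, ρ = 8474 kg/m³
  sample U: M = 12.2×10⁻³
  sample D: M = 8.04×10⁻³
  sample R: M = 5.80×10⁻³
  sample H: M = 5.56×10⁻³
  sample G: M = 5.04×10⁻³
Sample U ranks first.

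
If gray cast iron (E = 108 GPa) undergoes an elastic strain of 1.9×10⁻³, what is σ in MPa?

205 MPa

σ = E·ε = 108000 MPa × 1.9×10⁻³ = 205 MPa.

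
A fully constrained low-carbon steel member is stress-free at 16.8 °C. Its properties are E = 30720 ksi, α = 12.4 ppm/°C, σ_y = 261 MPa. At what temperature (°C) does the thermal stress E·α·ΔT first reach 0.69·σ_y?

E = 30720 ksi = 211.8 GPa.
E·α·ΔT = 180.1 MPa ⇒ ΔT = 180.1 / (211.8×10³ × 12.4×10⁻⁶) = 68.57 K.
T = 16.8 + 68.57 = 85.37 °C.

85.4 °C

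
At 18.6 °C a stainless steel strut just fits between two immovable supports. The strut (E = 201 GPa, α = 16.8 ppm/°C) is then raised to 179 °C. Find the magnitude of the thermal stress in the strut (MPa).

542 MPa

ΔT = 160.4 K. Constrained thermal stress σ = E·α·ΔT = 201.0×10³ MPa × 16.8×10⁻⁶ × 160.4 = 542 MPa (compressive).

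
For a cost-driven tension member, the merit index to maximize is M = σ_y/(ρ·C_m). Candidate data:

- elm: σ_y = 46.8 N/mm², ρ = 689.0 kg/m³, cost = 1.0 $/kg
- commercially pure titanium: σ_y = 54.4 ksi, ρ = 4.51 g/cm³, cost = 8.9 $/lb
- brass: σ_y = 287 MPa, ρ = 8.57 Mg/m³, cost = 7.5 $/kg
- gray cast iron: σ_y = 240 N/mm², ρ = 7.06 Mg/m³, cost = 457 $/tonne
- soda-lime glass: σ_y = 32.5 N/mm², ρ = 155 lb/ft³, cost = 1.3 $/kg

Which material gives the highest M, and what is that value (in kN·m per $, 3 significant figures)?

gray cast iron, M = 74.4 kN·m per $

Putting every candidate on a common basis:
  elm: σ_y = 46.80 MPa, ρ = 689.0 kg/m³, cost = 1.000 $/kg
  commercially pure titanium: σ_y = 375.1 MPa, ρ = 4510 kg/m³, cost = 19.62 $/kg
  brass: σ_y = 287.0 MPa, ρ = 8570 kg/m³, cost = 7.500 $/kg
  gray cast iron: σ_y = 240.0 MPa, ρ = 7060 kg/m³, cost = 0.4570 $/kg
  soda-lime glass: σ_y = 32.50 MPa, ρ = 2483 kg/m³, cost = 1.300 $/kg
  gray cast iron: M = 74.4 kN·m per $
  elm: M = 67.9 kN·m per $
  soda-lime glass: M = 10.1 kN·m per $
  brass: M = 4.47 kN·m per $
  commercially pure titanium: M = 4.24 kN·m per $
The maximum is for gray cast iron.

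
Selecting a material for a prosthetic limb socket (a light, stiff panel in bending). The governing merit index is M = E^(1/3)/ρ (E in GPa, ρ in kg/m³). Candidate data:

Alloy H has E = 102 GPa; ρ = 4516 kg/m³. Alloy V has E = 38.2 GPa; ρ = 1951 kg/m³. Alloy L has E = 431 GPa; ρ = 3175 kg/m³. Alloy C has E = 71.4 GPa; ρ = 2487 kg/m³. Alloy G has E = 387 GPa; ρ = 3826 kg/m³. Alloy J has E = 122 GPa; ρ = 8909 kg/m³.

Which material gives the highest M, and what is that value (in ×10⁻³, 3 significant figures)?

alloy L, M = 2.38×10⁻³

Computing M directly (units already consistent):
  alloy L: M = 2.38×10⁻³
  alloy G: M = 1.90×10⁻³
  alloy V: M = 1.73×10⁻³
  alloy C: M = 1.67×10⁻³
  alloy H: M = 1.03×10⁻³
  alloy J: M = 0.557×10⁻³
Highest index: alloy L.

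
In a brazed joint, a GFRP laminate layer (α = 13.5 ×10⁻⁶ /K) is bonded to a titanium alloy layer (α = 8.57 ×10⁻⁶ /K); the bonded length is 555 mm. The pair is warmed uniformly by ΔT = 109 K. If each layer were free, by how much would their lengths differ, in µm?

298 µm

Δα = |13.5 − 8.57|×10⁻⁶/K = 4.93×10⁻⁶/K.
ΔL_mismatch = Δα·L·ΔT = 4.93×10⁻⁶ × 555.0 mm × 109.0 K = 298 µm.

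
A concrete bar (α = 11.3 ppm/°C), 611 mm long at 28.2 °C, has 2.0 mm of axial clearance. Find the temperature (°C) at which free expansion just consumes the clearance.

318 °C

α·L₀·ΔT = 2.0 mm ⇒ ΔT = 2.0 / (11.3×10⁻⁶ × 611.0) = 289.7 K.
T = 28.2 + 289.7 = 317.9 °C.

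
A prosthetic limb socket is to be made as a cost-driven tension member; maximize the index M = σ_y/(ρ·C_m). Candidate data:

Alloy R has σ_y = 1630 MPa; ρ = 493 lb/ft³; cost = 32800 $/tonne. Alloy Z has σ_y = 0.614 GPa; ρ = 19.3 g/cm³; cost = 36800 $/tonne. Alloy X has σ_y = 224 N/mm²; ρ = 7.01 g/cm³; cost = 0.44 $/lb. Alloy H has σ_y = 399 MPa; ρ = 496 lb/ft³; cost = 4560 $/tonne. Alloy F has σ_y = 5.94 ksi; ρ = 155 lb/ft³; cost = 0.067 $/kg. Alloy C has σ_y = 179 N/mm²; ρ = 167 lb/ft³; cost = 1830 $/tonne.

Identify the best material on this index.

alloy F

Convert each candidate to consistent units, then evaluate M:
  alloy R: σ_y = 1630 MPa, ρ = 7897 kg/m³, cost = 32.80 $/kg
  alloy Z: σ_y = 614.0 MPa, ρ = 19300 kg/m³, cost = 36.80 $/kg
  alloy X: σ_y = 224.0 MPa, ρ = 7010 kg/m³, cost = 0.9700 $/kg
  alloy H: σ_y = 399.0 MPa, ρ = 7945 kg/m³, cost = 4.560 $/kg
  alloy F: σ_y = 40.95 MPa, ρ = 2483 kg/m³, cost = 0.06700 $/kg
  alloy C: σ_y = 179.0 MPa, ρ = 2675 kg/m³, cost = 1.830 $/kg
  alloy F: M = 246 kN·m per $
  alloy C: M = 36.6 kN·m per $
  alloy X: M = 32.9 kN·m per $
  alloy H: M = 11.0 kN·m per $
  alloy R: M = 6.29 kN·m per $
  alloy Z: M = 0.864 kN·m per $
Highest index: alloy F.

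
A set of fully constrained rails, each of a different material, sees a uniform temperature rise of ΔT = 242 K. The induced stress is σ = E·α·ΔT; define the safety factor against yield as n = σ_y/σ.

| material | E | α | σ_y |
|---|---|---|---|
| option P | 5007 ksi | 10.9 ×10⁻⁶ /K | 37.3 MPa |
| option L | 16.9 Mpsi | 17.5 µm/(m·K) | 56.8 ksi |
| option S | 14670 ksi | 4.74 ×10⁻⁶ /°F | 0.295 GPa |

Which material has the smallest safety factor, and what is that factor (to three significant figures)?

option P, n = 0.410

Converting E to GPa, α to ×10⁻⁶/K, σ_y to MPa, then σ and n for each:
  option P: E = 34.52, α = 10.9, σ_y = 37.30 → σ = 91.1 MPa, n = 0.410
  option L: E = 116.5, α = 17.5, σ_y = 391.6 → σ = 493 MPa, n = 0.794
  option S: E = 101.1, α = 8.53, σ_y = 295.0 → σ = 209 MPa, n = 1.41
Smallest n: option P with n = 0.410.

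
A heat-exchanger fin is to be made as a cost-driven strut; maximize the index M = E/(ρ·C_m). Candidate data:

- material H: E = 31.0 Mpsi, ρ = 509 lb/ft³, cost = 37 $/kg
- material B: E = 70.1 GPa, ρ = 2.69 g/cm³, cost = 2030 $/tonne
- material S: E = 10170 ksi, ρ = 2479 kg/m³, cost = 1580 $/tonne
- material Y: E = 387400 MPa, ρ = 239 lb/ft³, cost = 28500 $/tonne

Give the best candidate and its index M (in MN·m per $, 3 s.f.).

Convert each candidate to consistent units, then evaluate M:
  material H: E = 213.7 GPa, ρ = 8153 kg/m³, cost = 37.00 $/kg
  material B: E = 70.10 GPa, ρ = 2690 kg/m³, cost = 2.030 $/kg
  material S: E = 70.12 GPa, ρ = 2479 kg/m³, cost = 1.580 $/kg
  material Y: E = 387.4 GPa, ρ = 3828 kg/m³, cost = 28.50 $/kg
  material S: M = 17.9 MN·m per $
  material B: M = 12.8 MN·m per $
  material Y: M = 3.55 MN·m per $
  material H: M = 0.709 MN·m per $
Highest index: material S.

material S, M = 17.9 MN·m per $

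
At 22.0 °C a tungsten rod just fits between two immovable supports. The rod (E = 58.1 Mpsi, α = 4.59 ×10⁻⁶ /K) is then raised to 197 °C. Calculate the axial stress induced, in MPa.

322 MPa

E = 58.1 Mpsi = 400.6 GPa.
ΔT = 175.0 K. Constrained thermal stress σ = E·α·ΔT = 400.6×10³ MPa × 4.59×10⁻⁶ × 175.0 = 322 MPa (compressive).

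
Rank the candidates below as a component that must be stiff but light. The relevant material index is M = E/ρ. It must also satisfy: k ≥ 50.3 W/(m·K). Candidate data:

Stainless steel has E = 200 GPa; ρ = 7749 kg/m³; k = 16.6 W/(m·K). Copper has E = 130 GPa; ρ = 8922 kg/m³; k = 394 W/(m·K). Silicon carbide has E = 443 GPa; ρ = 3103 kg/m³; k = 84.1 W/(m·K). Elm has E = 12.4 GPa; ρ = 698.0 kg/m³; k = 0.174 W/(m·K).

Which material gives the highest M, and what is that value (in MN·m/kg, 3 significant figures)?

silicon carbide, M = 143 MN·m/kg

Screen on constraints: k ≥ 50.3 W/(m·K). Survivors: copper, silicon carbide.
Computing M directly (units already consistent):
  silicon carbide: M = 143 MN·m/kg
  copper: M = 14.6 MN·m/kg
Silicon carbide ranks first.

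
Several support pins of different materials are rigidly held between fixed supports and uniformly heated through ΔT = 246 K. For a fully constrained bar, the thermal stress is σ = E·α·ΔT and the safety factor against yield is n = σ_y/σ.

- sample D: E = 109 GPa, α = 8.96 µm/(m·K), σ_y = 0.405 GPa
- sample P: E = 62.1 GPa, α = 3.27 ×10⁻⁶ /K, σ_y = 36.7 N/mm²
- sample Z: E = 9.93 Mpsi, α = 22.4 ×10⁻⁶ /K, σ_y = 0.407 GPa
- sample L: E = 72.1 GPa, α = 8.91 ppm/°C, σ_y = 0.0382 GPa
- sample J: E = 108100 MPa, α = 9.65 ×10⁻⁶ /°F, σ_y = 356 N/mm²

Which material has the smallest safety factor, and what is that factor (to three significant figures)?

In consistent units (E in GPa, α in ×10⁻⁶/K, σ_y in MPa):
  sample D: E = 109.0, α = 8.96, σ_y = 405.0 → σ = 240 MPa, n = 1.69
  sample P: E = 62.10, α = 3.27, σ_y = 36.70 → σ = 50.0 MPa, n = 0.735
  sample Z: E = 68.46, α = 22.4, σ_y = 407.0 → σ = 377 MPa, n = 1.08
  sample L: E = 72.10, α = 8.91, σ_y = 38.20 → σ = 158 MPa, n = 0.242
  sample J: E = 108.1, α = 17.4, σ_y = 356.0 → σ = 462 MPa, n = 0.771
The minimum is sample L at n = 0.242.

sample L, n = 0.242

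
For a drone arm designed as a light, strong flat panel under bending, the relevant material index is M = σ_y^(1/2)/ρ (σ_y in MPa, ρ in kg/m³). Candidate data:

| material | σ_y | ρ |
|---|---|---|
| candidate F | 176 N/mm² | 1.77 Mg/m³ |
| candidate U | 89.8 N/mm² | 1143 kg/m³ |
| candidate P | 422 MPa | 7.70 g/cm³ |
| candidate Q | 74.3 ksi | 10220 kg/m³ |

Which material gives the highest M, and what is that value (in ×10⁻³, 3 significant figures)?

candidate U, M = 8.29×10⁻³

Convert each candidate to consistent units, then evaluate M:
  candidate F: σ_y = 176.0 MPa, ρ = 1770 kg/m³
  candidate U: σ_y = 89.80 MPa, ρ = 1143 kg/m³
  candidate P: σ_y = 422.0 MPa, ρ = 7700 kg/m³
  candidate Q: σ_y = 512.3 MPa, ρ = 10220 kg/m³
  candidate U: M = 8.29×10⁻³
  candidate F: M = 7.50×10⁻³
  candidate P: M = 2.67×10⁻³
  candidate Q: M = 2.21×10⁻³
The maximum is for candidate U.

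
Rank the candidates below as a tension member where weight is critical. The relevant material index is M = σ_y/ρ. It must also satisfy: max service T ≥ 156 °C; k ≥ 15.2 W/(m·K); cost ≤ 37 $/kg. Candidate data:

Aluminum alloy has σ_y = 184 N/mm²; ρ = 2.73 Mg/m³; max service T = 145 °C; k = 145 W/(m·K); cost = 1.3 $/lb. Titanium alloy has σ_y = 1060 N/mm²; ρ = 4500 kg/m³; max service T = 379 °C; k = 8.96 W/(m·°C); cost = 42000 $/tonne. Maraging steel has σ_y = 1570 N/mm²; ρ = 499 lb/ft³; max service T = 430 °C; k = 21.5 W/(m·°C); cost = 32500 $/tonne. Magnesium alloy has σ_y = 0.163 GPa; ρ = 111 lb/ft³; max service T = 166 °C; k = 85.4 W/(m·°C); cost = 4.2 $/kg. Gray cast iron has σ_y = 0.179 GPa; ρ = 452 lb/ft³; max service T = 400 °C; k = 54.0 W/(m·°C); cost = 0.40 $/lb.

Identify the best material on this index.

Screen on constraints: max service T ≥ 156 °C; k ≥ 15.2 W/(m·K); cost ≤ 37 $/kg. Survivors: maraging steel, magnesium alloy, gray cast iron.
Putting every candidate on a common basis:
  maraging steel: σ_y = 1570 MPa, ρ = 7993 kg/m³
  magnesium alloy: σ_y = 163.0 MPa, ρ = 1778 kg/m³
  gray cast iron: σ_y = 179.0 MPa, ρ = 7240 kg/m³
  maraging steel: M = 196 kN·m/kg
  magnesium alloy: M = 91.7 kN·m/kg
  gray cast iron: M = 24.7 kN·m/kg
The maximum is for maraging steel.

maraging steel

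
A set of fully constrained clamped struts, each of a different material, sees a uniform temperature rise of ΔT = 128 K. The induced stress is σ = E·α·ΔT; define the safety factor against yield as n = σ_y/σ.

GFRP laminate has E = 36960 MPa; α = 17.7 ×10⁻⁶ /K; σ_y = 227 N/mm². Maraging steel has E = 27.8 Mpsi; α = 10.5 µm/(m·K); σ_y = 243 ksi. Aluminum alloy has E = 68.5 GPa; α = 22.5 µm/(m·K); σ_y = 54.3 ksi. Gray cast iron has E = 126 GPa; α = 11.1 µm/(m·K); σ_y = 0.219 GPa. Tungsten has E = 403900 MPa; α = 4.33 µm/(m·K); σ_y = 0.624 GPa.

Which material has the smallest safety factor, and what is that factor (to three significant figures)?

In consistent units (E in GPa, α in ×10⁻⁶/K, σ_y in MPa):
  GFRP laminate: E = 36.96, α = 17.7, σ_y = 227.0 → σ = 83.7 MPa, n = 2.71
  maraging steel: E = 191.7, α = 10.5, σ_y = 1675 → σ = 258 MPa, n = 6.50
  aluminum alloy: E = 68.50, α = 22.5, σ_y = 374.4 → σ = 197 MPa, n = 1.90
  gray cast iron: E = 126.0, α = 11.1, σ_y = 219.0 → σ = 179 MPa, n = 1.22
  tungsten: E = 403.9, α = 4.33, σ_y = 624.0 → σ = 224 MPa, n = 2.79
The minimum is gray cast iron at n = 1.22.

gray cast iron, n = 1.22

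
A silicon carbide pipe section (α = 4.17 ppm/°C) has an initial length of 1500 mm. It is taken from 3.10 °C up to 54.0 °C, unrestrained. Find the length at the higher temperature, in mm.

ΔT = 54.0 − 3.10 = 50.90 K.
ΔL = α·L₀·ΔT = 4.17×10⁻⁶ × 1500 mm × 50.90 K = 0.318 mm.
L = L₀ + ΔL = 1500 + 0.318 = 1500.3 mm.

1500.3 mm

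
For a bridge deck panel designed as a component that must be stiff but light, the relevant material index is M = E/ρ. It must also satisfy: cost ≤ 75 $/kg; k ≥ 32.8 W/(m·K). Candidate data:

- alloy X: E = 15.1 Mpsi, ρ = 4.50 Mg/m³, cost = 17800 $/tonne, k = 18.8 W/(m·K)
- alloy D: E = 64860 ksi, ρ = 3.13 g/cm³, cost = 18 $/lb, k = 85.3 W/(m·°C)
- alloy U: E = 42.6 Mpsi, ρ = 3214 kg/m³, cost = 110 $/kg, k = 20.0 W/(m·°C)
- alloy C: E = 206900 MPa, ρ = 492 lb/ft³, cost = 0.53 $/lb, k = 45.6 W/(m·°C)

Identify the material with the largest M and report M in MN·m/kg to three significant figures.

alloy D, M = 143 MN·m/kg

Screen on constraints: cost ≤ 75 $/kg; k ≥ 32.8 W/(m·K). Survivors: alloy D, alloy C.
In SI units:
  alloy D: E = 447.2 GPa, ρ = 3130 kg/m³
  alloy C: E = 206.9 GPa, ρ = 7881 kg/m³
  alloy D: M = 143 MN·m/kg
  alloy C: M = 26.3 MN·m/kg
Alloy D ranks first.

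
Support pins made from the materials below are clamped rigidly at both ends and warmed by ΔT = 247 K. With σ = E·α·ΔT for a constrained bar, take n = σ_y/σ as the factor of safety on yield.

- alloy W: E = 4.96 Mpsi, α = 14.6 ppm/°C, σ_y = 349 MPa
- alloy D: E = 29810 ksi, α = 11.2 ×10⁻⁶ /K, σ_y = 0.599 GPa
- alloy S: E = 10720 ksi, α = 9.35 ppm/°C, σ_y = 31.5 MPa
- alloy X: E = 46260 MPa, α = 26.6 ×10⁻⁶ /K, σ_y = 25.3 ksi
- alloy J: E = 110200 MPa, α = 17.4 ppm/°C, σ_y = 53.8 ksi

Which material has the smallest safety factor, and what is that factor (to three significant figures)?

In consistent units (E in GPa, α in ×10⁻⁶/K, σ_y in MPa):
  alloy W: E = 34.20, α = 14.6, σ_y = 349.0 → σ = 123 MPa, n = 2.83
  alloy D: E = 205.5, α = 11.2, σ_y = 599.0 → σ = 569 MPa, n = 1.05
  alloy S: E = 73.91, α = 9.35, σ_y = 31.50 → σ = 171 MPa, n = 0.185
  alloy X: E = 46.26, α = 26.6, σ_y = 174.4 → σ = 304 MPa, n = 0.574
  alloy J: E = 110.2, α = 17.4, σ_y = 370.9 → σ = 474 MPa, n = 0.783
The minimum is alloy S at n = 0.185.

alloy S, n = 0.185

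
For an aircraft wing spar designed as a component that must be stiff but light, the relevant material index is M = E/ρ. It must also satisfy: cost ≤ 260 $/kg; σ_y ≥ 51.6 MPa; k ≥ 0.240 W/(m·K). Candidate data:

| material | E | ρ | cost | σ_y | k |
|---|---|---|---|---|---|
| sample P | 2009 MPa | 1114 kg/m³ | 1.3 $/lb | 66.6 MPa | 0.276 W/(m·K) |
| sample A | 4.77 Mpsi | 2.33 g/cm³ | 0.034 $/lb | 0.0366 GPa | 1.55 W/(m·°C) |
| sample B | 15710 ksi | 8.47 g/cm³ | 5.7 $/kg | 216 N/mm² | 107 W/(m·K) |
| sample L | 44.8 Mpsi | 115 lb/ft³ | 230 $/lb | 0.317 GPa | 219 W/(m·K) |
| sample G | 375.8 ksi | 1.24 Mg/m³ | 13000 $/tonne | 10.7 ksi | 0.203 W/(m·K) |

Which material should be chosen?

Screen on constraints: cost ≤ 260 $/kg; σ_y ≥ 51.6 MPa; k ≥ 0.240 W/(m·K). Survivors: sample P, sample B.
Putting every candidate on a common basis:
  sample P: E = 2.009 GPa, ρ = 1114 kg/m³
  sample B: E = 108.3 GPa, ρ = 8470 kg/m³
  sample B: M = 12.8 MN·m/kg
  sample P: M = 1.80 MN·m/kg
The maximum is for sample B.

sample B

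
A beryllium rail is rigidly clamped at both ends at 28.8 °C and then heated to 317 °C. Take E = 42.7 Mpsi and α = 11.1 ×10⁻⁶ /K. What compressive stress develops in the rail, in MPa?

E = 42.7 Mpsi = 294.4 GPa.
ΔT = 288.2 K. Constrained thermal stress σ = E·α·ΔT = 294.4×10³ MPa × 11.1×10⁻⁶ × 288.2 = 942 MPa (compressive).

942 MPa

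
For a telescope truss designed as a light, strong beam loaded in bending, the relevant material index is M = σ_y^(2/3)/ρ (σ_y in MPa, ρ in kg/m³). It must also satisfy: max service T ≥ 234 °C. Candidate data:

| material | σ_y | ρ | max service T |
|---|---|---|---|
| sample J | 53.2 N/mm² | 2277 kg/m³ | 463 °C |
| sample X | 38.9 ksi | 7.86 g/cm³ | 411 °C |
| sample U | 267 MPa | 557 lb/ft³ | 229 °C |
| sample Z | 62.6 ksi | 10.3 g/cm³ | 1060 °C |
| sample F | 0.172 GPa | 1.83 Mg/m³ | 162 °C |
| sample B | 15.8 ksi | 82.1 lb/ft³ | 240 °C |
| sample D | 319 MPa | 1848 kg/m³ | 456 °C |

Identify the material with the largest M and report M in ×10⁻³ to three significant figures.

Screen on constraints: max service T ≥ 234 °C. Survivors: sample J, sample X, sample Z, sample B, sample D.
Convert each candidate to consistent units, then evaluate M:
  sample J: σ_y = 53.20 MPa, ρ = 2277 kg/m³
  sample X: σ_y = 268.2 MPa, ρ = 7860 kg/m³
  sample Z: σ_y = 431.6 MPa, ρ = 10300 kg/m³
  sample B: σ_y = 108.9 MPa, ρ = 1315 kg/m³
  sample D: σ_y = 319.0 MPa, ρ = 1848 kg/m³
  sample D: M = 25.3×10⁻³
  sample B: M = 17.3×10⁻³
  sample J: M = 6.21×10⁻³
  sample Z: M = 5.54×10⁻³
  sample X: M = 5.29×10⁻³
Sample D has the largest M.

sample D, M = 25.3×10⁻³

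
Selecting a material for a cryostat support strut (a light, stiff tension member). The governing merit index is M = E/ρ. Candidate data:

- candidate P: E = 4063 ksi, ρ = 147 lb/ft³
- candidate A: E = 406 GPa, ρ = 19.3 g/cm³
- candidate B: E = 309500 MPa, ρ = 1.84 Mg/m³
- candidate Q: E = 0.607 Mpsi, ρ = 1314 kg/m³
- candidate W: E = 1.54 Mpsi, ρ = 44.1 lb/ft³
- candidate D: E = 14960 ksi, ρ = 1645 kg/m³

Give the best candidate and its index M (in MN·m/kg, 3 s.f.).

candidate B, M = 168 MN·m/kg

In SI units:
  candidate P: E = 28.01 GPa, ρ = 2355 kg/m³
  candidate A: E = 406.0 GPa, ρ = 19300 kg/m³
  candidate B: E = 309.5 GPa, ρ = 1840 kg/m³
  candidate Q: E = 4.185 GPa, ρ = 1314 kg/m³
  candidate W: E = 10.62 GPa, ρ = 706.4 kg/m³
  candidate D: E = 103.1 GPa, ρ = 1645 kg/m³
  candidate B: M = 168 MN·m/kg
  candidate D: M = 62.7 MN·m/kg
  candidate A: M = 21.0 MN·m/kg
  candidate W: M = 15.0 MN·m/kg
  candidate P: M = 11.9 MN·m/kg
  candidate Q: M = 3.19 MN·m/kg
Highest index: candidate B.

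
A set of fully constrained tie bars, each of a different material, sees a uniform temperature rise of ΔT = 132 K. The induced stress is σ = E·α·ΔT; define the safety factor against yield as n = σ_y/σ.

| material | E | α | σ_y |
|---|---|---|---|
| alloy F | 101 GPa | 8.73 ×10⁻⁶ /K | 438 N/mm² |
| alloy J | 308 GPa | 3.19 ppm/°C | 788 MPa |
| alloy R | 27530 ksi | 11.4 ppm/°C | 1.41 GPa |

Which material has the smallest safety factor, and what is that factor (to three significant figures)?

alloy F, n = 3.76

In consistent units (E in GPa, α in ×10⁻⁶/K, σ_y in MPa):
  alloy F: E = 101.0, α = 8.73, σ_y = 438.0 → σ = 116 MPa, n = 3.76
  alloy J: E = 308.0, α = 3.19, σ_y = 788.0 → σ = 130 MPa, n = 6.08
  alloy R: E = 189.8, α = 11.4, σ_y = 1410 → σ = 286 MPa, n = 4.94
Alloy F has the lowest safety factor, n = 3.76.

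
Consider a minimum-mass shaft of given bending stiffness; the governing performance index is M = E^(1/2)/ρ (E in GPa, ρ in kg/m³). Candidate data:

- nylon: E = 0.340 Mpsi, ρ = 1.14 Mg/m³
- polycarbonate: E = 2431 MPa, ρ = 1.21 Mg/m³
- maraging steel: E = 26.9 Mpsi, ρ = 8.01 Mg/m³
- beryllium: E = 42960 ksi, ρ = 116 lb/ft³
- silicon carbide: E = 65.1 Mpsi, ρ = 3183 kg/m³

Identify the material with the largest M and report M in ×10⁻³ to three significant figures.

beryllium, M = 9.26×10⁻³

Convert each candidate to consistent units, then evaluate M:
  nylon: E = 2.344 GPa, ρ = 1140 kg/m³
  polycarbonate: E = 2.431 GPa, ρ = 1210 kg/m³
  maraging steel: E = 185.5 GPa, ρ = 8010 kg/m³
  beryllium: E = 296.2 GPa, ρ = 1858 kg/m³
  silicon carbide: E = 448.8 GPa, ρ = 3183 kg/m³
  beryllium: M = 9.26×10⁻³
  silicon carbide: M = 6.66×10⁻³
  maraging steel: M = 1.70×10⁻³
  nylon: M = 1.34×10⁻³
  polycarbonate: M = 1.29×10⁻³
Highest index: beryllium.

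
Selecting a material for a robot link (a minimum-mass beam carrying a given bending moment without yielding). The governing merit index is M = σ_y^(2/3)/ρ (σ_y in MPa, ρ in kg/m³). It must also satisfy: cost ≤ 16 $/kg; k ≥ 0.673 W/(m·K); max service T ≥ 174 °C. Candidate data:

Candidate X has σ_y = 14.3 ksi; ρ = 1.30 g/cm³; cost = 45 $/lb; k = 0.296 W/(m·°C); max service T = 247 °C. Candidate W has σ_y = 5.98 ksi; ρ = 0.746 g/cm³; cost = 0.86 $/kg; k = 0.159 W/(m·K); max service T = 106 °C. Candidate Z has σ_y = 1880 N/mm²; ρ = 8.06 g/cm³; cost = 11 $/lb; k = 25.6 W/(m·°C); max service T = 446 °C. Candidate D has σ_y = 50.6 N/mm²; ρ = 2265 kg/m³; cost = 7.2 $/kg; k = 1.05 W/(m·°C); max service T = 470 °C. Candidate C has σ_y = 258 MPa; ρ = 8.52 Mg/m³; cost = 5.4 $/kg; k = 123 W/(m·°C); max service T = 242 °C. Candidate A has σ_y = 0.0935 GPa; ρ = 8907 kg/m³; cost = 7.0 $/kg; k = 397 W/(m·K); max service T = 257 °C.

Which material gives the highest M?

Screen on constraints: cost ≤ 16 $/kg; k ≥ 0.673 W/(m·K); max service T ≥ 174 °C. Survivors: candidate D, candidate C, candidate A.
Normalizing units and computing the index:
  candidate D: σ_y = 50.60 MPa, ρ = 2265 kg/m³
  candidate C: σ_y = 258.0 MPa, ρ = 8520 kg/m³
  candidate A: σ_y = 93.50 MPa, ρ = 8907 kg/m³
  candidate D: M = 6.04×10⁻³
  candidate C: M = 4.76×10⁻³
  candidate A: M = 2.31×10⁻³
Candidate D ranks first.

candidate D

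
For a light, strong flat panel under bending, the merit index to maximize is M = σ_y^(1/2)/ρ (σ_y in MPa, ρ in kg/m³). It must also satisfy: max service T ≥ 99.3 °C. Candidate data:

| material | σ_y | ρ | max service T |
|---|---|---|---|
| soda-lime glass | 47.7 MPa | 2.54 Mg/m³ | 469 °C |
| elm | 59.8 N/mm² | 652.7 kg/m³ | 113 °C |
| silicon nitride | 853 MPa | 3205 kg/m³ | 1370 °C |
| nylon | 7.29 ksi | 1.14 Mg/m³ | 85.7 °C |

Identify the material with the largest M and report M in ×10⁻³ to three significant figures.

elm, M = 11.8×10⁻³

Screen on constraints: max service T ≥ 99.3 °C. Survivors: soda-lime glass, elm, silicon nitride.
In SI units:
  soda-lime glass: σ_y = 47.70 MPa, ρ = 2540 kg/m³
  elm: σ_y = 59.80 MPa, ρ = 652.7 kg/m³
  silicon nitride: σ_y = 853.0 MPa, ρ = 3205 kg/m³
  elm: M = 11.8×10⁻³
  silicon nitride: M = 9.11×10⁻³
  soda-lime glass: M = 2.72×10⁻³
Highest index: elm.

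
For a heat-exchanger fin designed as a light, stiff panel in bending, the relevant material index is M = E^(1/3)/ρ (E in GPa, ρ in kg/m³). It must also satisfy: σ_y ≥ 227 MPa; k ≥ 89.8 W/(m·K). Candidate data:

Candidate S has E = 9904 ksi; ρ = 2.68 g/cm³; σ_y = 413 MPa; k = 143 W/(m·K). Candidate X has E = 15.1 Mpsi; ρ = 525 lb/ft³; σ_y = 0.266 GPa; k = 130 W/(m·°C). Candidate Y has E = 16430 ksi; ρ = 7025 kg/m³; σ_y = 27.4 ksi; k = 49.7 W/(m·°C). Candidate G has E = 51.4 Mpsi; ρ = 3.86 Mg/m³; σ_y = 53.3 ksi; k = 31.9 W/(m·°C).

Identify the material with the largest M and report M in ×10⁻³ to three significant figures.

candidate S, M = 1.53×10⁻³

Screen on constraints: σ_y ≥ 227 MPa; k ≥ 89.8 W/(m·K). Survivors: candidate S, candidate X.
Convert each candidate to consistent units, then evaluate M:
  candidate S: E = 68.29 GPa, ρ = 2680 kg/m³
  candidate X: E = 104.1 GPa, ρ = 8410 kg/m³
  candidate S: M = 1.53×10⁻³
  candidate X: M = 0.559×10⁻³
The maximum is for candidate S.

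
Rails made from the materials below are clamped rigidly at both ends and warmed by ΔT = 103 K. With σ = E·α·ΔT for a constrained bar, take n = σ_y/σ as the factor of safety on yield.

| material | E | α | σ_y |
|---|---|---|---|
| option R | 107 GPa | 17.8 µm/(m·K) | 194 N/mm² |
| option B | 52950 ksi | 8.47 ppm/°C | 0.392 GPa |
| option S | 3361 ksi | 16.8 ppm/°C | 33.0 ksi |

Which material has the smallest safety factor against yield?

With everything in SI (GPa, ×10⁻⁶/K, MPa):
  option R: E = 107.0, α = 17.8, σ_y = 194.0 → σ = 196 MPa, n = 0.989
  option B: E = 365.1, α = 8.47, σ_y = 392.0 → σ = 318 MPa, n = 1.23
  option S: E = 23.17, α = 16.8, σ_y = 227.5 → σ = 40.1 MPa, n = 5.67
Option R has the lowest safety factor, n = 0.989.

option R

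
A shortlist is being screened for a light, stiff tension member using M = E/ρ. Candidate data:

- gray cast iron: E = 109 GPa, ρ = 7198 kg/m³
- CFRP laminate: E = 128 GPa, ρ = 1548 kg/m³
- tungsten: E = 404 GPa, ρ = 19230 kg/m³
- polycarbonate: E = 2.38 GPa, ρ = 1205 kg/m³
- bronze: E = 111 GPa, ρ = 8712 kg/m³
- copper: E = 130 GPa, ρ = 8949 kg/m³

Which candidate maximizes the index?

CFRP laminate

Computing M directly (units already consistent):
  CFRP laminate: M = 82.7 MN·m/kg
  tungsten: M = 21.0 MN·m/kg
  gray cast iron: M = 15.1 MN·m/kg
  copper: M = 14.5 MN·m/kg
  bronze: M = 12.7 MN·m/kg
  polycarbonate: M = 1.98 MN·m/kg
The maximum is for CFRP laminate.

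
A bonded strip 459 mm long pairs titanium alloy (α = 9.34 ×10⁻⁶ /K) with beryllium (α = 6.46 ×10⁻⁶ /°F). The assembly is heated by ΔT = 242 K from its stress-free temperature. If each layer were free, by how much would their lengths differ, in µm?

beryllium: α = 6.46×10⁻⁶/°F × 9/5 = 11.6×10⁻⁶/K.
Δα = |9.34 − 11.6|×10⁻⁶/K = 2.29×10⁻⁶/K.
ΔL_mismatch = Δα·L·ΔT = 2.29×10⁻⁶ × 459.0 mm × 242.0 K = 254 µm.

254 µm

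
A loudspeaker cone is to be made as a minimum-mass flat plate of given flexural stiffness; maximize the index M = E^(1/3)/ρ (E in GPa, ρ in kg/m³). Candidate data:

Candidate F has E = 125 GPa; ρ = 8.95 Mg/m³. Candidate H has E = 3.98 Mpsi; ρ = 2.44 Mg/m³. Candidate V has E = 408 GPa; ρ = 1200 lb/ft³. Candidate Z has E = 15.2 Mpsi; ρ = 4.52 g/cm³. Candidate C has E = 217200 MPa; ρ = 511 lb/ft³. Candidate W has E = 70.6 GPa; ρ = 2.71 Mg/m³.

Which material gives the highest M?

candidate W

Convert each candidate to consistent units, then evaluate M:
  candidate F: E = 125.0 GPa, ρ = 8950 kg/m³
  candidate H: E = 27.44 GPa, ρ = 2440 kg/m³
  candidate V: E = 408.0 GPa, ρ = 19220 kg/m³
  candidate Z: E = 104.8 GPa, ρ = 4520 kg/m³
  candidate C: E = 217.2 GPa, ρ = 8185 kg/m³
  candidate W: E = 70.60 GPa, ρ = 2710 kg/m³
  candidate W: M = 1.53×10⁻³
  candidate H: M = 1.24×10⁻³
  candidate Z: M = 1.04×10⁻³
  candidate C: M = 0.734×10⁻³
  candidate F: M = 0.559×10⁻³
  candidate V: M = 0.386×10⁻³
Candidate W ranks first.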